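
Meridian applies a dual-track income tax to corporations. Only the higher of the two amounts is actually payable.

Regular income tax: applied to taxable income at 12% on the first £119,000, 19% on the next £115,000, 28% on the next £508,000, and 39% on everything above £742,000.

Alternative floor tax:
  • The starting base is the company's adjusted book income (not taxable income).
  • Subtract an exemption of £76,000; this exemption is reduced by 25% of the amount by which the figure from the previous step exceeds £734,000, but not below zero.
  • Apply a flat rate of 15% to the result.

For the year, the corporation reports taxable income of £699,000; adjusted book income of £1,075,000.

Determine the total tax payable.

Alternative floor tax:
  Base (adjusted book income): £1,075,000
  Exemption: 25% × (£1,075,000 − £734,000) = £85,250 ≥ £76,000, so the exemption is fully phased out
  Base: £1,075,000 − £0 = £1,075,000
  £1,075,000 × 15% = £161,250

Regular income tax:
  £119,000 × 12% = £14,280
  £115,000 × 19% = £21,850
  £465,000 × 28% = £130,200
  → £166,330

£166,330 > £161,250, so the regular income tax governs.

£166,330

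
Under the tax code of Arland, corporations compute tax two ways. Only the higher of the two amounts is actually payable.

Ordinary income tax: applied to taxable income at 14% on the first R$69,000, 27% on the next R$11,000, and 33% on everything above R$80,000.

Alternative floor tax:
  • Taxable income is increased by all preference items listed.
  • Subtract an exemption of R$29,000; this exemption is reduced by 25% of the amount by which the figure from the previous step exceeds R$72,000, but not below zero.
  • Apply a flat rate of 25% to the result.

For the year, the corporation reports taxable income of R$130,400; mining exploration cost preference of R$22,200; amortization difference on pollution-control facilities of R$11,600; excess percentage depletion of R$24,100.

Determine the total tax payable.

R$47,075

Ordinary income tax:
  R$69,000 × 14% = R$9,660
  R$11,000 × 27% = R$2,970
  R$50,400 × 33% = R$16,632
  → R$29,262

Alternative floor tax:
  Adjusted income: R$130,400 + R$22,200 + R$11,600 + R$24,100 = R$188,300
  Exemption: 25% × (R$188,300 − R$72,000) = R$29,075 ≥ R$29,000, so the exemption is fully phased out
  Base: R$188,300 − R$0 = R$188,300
  R$188,300 × 25% = R$47,075

R$47,075 > R$29,262, so the alternative floor tax is the binding amount.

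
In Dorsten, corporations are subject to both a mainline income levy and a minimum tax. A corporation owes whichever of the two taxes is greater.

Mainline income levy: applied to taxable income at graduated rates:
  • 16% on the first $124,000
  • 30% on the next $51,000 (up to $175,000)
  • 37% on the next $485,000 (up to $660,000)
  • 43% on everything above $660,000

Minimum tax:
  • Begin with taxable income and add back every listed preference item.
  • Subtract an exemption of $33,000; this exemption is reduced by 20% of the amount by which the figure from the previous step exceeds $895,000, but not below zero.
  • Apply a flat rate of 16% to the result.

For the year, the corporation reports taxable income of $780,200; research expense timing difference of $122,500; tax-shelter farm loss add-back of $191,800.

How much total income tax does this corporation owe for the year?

$266,276

Minimum tax:
  Adjusted income: $780,200 + $122,500 + $191,800 = $1,094,500
  Exemption: 20% × ($1,094,500 − $895,000) = $39,900 ≥ $33,000, so the exemption is fully phased out
  Base: $1,094,500 − $0 = $1,094,500
  $1,094,500 × 16% = $175,120

Mainline income levy:
  $124,000 × 16% = $19,840
  $51,000 × 30% = $15,300
  $485,000 × 37% = $179,450
  $120,200 × 43% = $51,686
  → $266,276

$266,276 > $175,120, so the mainline income levy governs.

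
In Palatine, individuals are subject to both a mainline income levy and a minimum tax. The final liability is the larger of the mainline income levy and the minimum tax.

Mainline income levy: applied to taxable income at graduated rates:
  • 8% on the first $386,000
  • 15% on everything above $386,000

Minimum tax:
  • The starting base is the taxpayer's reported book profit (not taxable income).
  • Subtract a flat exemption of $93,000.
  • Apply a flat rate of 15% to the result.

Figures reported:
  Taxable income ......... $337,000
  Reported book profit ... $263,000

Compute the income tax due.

Mainline income levy:
  $337,000 × 8% = $26,960

Minimum tax:
  Base (reported book profit): $263,000
  Less exemption $93,000 → base $170,000
  $170,000 × 15% = $25,500

$26,960 > $25,500, so the mainline income levy governs.

$26,960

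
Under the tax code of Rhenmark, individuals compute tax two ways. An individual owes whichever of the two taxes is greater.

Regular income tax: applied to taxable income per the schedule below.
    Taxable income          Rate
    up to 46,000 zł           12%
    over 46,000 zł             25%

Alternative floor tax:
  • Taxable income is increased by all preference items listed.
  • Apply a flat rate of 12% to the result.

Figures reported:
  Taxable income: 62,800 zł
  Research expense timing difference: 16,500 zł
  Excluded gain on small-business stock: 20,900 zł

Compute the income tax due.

12,024 zł

Regular income tax:
  46,000 zł × 12% = 5,520 zł
  16,800 zł × 25% = 4,200 zł
  → 9,720 zł

Alternative floor tax:
  Adjusted income: 62,800 zł + 16,500 zł + 20,900 zł = 100,200 zł
  100,200 zł × 12% = 12,024 zł

12,024 zł > 9,720 zł, so the alternative floor tax is the binding amount.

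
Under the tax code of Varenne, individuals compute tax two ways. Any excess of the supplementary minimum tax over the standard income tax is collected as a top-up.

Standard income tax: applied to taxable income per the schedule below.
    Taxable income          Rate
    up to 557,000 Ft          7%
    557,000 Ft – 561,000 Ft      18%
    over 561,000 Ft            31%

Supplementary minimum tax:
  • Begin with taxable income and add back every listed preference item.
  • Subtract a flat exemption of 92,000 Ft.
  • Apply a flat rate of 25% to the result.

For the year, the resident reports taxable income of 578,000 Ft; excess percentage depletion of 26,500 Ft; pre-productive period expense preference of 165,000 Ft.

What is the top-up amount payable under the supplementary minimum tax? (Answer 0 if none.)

Supplementary minimum tax:
  Adjusted income: 578,000 Ft + 26,500 Ft + 165,000 Ft = 769,500 Ft
  Less exemption 92,000 Ft → base 677,500 Ft
  677,500 Ft × 25% = 169,375 Ft

Standard income tax:
  557,000 Ft × 7% = 38,990 Ft
  4,000 Ft × 18% = 720 Ft
  17,000 Ft × 31% = 5,270 Ft
  → 44,980 Ft

Excess of supplementary minimum tax over standard income tax: 169,375 Ft − 44,980 Ft = 124,395 Ft.

124,395 Ft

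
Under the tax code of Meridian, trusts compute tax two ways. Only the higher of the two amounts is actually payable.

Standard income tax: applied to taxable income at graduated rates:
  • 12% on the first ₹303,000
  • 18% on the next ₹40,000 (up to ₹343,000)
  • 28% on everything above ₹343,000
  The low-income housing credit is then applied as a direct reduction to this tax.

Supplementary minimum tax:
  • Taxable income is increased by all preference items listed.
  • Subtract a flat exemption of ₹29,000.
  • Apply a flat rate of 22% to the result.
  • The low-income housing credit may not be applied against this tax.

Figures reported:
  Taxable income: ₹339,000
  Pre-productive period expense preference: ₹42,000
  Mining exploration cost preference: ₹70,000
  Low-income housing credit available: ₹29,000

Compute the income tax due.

₹92,840

Supplementary minimum tax:
  Adjusted income: ₹339,000 + ₹42,000 + ₹70,000 = ₹451,000
  Less exemption ₹29,000 → base ₹422,000
  ₹422,000 × 22% = ₹92,840

Standard income tax:
  ₹303,000 × 12% = ₹36,360
  ₹36,000 × 18% = ₹6,480
  → ₹42,840
  Less low-income housing credit ₹29,000 → ₹13,840

₹92,840 > ₹13,840, so the supplementary minimum tax is the binding amount.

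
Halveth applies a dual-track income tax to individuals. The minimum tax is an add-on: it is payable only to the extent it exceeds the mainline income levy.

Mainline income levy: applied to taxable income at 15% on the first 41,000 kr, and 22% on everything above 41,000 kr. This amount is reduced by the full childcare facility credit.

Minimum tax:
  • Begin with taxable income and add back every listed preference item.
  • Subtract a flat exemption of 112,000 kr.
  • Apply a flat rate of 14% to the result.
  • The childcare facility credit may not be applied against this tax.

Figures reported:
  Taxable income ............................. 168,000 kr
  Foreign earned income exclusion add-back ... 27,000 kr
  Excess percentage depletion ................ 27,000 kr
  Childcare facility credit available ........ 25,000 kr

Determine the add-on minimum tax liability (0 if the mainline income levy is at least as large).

6,310 kr

Minimum tax:
  Adjusted income: 168,000 kr + 27,000 kr + 27,000 kr = 222,000 kr
  Less exemption 112,000 kr → base 110,000 kr
  110,000 kr × 14% = 15,400 kr

Mainline income levy:
  41,000 kr × 15% = 6,150 kr
  127,000 kr × 22% = 27,940 kr
  → 34,090 kr
  Less childcare facility credit 25,000 kr → 9,090 kr

Excess of minimum tax over mainline income levy: 15,400 kr − 9,090 kr = 6,310 kr.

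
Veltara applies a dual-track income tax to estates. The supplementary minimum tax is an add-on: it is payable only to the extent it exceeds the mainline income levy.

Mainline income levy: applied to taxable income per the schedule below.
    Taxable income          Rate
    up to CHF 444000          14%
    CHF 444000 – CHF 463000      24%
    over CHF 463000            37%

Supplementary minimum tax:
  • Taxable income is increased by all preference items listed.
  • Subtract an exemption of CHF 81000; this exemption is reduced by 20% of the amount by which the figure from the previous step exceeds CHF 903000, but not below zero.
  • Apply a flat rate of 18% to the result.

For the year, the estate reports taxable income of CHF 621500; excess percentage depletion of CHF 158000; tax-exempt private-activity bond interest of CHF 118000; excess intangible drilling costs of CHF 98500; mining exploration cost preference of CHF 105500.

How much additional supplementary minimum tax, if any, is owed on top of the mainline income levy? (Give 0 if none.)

Supplementary minimum tax:
  Adjusted income: CHF 621500 + CHF 158000 + CHF 118000 + CHF 98500 + CHF 105500 = CHF 1101500
  Exemption: CHF 81000 − 20% × (CHF 1101500 − CHF 903000) = CHF 81000 − CHF 39700 = CHF 41300
  Base: CHF 1101500 − CHF 41300 = CHF 1060200
  CHF 1060200 × 18% = CHF 190836

Mainline income levy:
  CHF 444000 × 14% = CHF 62160
  CHF 19000 × 24% = CHF 4560
  CHF 158500 × 37% = CHF 58645
  → CHF 125365

Excess of supplementary minimum tax over mainline income levy: CHF 190836 − CHF 125365 = CHF 65471.

CHF 65471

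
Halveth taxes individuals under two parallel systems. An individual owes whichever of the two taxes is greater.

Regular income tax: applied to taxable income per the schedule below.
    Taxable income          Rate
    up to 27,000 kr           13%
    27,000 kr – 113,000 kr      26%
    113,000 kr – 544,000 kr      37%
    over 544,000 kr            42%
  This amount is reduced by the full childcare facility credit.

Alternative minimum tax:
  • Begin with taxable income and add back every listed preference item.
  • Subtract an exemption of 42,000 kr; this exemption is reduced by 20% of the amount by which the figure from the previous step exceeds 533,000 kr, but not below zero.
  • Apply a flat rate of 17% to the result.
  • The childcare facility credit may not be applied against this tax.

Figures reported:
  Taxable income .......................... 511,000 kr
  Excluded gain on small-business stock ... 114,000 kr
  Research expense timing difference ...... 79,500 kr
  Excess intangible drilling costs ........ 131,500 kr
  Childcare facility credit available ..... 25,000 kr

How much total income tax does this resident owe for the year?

148,130 kr

Regular income tax:
  27,000 kr × 13% = 3,510 kr
  86,000 kr × 26% = 22,360 kr
  398,000 kr × 37% = 147,260 kr
  → 173,130 kr
  Less childcare facility credit 25,000 kr → 148,130 kr

Alternative minimum tax:
  Adjusted income: 511,000 kr + 114,000 kr + 79,500 kr + 131,500 kr = 836,000 kr
  Exemption: 20% × (836,000 kr − 533,000 kr) = 60,600 kr ≥ 42,000 kr, so the exemption is fully phased out
  Base: 836,000 kr − 0 kr = 836,000 kr
  836,000 kr × 17% = 142,120 kr

148,130 kr > 142,120 kr, so the regular income tax governs.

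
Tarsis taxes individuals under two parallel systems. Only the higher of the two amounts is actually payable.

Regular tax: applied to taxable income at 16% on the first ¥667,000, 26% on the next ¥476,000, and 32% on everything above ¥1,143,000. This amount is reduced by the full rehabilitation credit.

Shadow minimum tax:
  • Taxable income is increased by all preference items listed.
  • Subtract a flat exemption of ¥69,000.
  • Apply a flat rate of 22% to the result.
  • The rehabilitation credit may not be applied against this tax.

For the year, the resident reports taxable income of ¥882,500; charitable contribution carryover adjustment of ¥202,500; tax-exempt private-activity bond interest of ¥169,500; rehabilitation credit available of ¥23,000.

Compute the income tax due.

¥260,810

Regular tax:
  ¥667,000 × 16% = ¥106,720
  ¥215,500 × 26% = ¥56,030
  → ¥162,750
  Less rehabilitation credit ¥23,000 → ¥139,750

Shadow minimum tax:
  Adjusted income: ¥882,500 + ¥202,500 + ¥169,500 = ¥1,254,500
  Less exemption ¥69,000 → base ¥1,185,500
  ¥1,185,500 × 22% = ¥260,810

¥260,810 > ¥139,750, so the shadow minimum tax is the binding amount.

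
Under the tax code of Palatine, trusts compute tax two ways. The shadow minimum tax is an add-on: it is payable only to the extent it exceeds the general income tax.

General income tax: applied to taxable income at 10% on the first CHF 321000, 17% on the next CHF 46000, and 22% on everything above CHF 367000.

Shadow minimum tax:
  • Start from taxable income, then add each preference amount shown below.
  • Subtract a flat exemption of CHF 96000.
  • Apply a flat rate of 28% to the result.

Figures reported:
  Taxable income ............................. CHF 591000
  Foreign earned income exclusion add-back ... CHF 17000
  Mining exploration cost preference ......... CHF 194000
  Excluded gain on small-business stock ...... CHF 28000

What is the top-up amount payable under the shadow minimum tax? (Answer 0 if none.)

General income tax:
  CHF 321000 × 10% = CHF 32100
  CHF 46000 × 17% = CHF 7820
  CHF 224000 × 22% = CHF 49280
  → CHF 89200

Shadow minimum tax:
  Adjusted income: CHF 591000 + CHF 17000 + CHF 194000 + CHF 28000 = CHF 830000
  Less exemption CHF 96000 → base CHF 734000
  CHF 734000 × 28% = CHF 205520

Excess of shadow minimum tax over general income tax: CHF 205520 − CHF 89200 = CHF 116320.

CHF 116320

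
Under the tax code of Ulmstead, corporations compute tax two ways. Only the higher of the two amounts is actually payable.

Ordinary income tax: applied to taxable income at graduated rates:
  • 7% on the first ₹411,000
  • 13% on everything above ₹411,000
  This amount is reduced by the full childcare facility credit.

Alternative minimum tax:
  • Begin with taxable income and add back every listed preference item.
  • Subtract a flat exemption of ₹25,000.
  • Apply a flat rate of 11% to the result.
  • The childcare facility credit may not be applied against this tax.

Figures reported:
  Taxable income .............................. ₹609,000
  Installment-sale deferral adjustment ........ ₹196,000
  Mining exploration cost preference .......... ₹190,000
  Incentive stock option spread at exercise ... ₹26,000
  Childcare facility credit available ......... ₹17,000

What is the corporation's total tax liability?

₹109,560

Alternative minimum tax:
  Adjusted income: ₹609,000 + ₹196,000 + ₹190,000 + ₹26,000 = ₹1,021,000
  Less exemption ₹25,000 → base ₹996,000
  ₹996,000 × 11% = ₹109,560

Ordinary income tax:
  ₹411,000 × 7% = ₹28,770
  ₹198,000 × 13% = ₹25,740
  → ₹54,510
  Less childcare facility credit ₹17,000 → ₹37,510

₹109,560 > ₹37,510, so the alternative minimum tax is the binding amount.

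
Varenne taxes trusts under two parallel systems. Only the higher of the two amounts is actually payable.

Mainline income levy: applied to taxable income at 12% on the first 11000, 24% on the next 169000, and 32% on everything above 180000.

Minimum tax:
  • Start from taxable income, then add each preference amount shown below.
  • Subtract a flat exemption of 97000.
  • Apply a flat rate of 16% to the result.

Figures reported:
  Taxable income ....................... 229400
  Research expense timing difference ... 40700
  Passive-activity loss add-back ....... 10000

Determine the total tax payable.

Minimum tax:
  Adjusted income: 229400 + 40700 + 10000 = 280100
  Less exemption 97000 → base 183100
  183100 × 16% = 29296

Mainline income levy:
  11000 × 12% = 1320
  169000 × 24% = 40560
  49400 × 32% = 15808
  → 57688

57688 > 29296, so the mainline income levy governs.

57688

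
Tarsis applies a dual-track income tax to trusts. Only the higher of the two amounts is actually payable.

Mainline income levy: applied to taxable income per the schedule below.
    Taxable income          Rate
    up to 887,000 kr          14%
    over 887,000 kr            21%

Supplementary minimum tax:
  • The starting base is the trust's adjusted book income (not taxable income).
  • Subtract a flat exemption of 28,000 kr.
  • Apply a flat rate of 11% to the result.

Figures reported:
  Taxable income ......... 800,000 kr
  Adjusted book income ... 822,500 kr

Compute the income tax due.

Supplementary minimum tax:
  Base (adjusted book income): 822,500 kr
  Less exemption 28,000 kr → base 794,500 kr
  794,500 kr × 11% = 87,395 kr

Mainline income levy:
  800,000 kr × 14% = 112,000 kr

112,000 kr > 87,395 kr, so the mainline income levy governs.

112,000 kr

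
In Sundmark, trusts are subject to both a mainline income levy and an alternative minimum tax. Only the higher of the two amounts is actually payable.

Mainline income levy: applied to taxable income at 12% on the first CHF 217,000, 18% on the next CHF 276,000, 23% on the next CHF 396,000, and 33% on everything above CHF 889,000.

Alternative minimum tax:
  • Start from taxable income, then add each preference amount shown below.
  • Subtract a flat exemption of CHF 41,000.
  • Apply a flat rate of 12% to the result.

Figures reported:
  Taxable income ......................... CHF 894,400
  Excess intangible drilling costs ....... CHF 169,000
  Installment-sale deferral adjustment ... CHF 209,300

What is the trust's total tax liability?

CHF 168,582

Alternative minimum tax:
  Adjusted income: CHF 894,400 + CHF 169,000 + CHF 209,300 = CHF 1,272,700
  Less exemption CHF 41,000 → base CHF 1,231,700
  CHF 1,231,700 × 12% = CHF 147,804

Mainline income levy:
  CHF 217,000 × 12% = CHF 26,040
  CHF 276,000 × 18% = CHF 49,680
  CHF 396,000 × 23% = CHF 91,080
  CHF 5,400 × 33% = CHF 1,782
  → CHF 168,582

CHF 168,582 > CHF 147,804, so the mainline income levy governs.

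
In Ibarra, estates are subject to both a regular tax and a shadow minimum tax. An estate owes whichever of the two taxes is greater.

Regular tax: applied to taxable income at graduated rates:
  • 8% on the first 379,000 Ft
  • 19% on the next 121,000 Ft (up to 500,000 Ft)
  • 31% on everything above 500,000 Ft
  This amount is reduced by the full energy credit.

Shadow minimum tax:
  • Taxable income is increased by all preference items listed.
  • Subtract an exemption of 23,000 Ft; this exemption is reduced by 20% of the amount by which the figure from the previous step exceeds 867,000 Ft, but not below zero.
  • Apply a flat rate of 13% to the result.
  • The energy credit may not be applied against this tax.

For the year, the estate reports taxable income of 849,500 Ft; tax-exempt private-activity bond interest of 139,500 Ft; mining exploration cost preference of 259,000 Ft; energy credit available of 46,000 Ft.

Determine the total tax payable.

Shadow minimum tax:
  Adjusted income: 849,500 Ft + 139,500 Ft + 259,000 Ft = 1,248,000 Ft
  Exemption: 20% × (1,248,000 Ft − 867,000 Ft) = 76,200 Ft ≥ 23,000 Ft, so the exemption is fully phased out
  Base: 1,248,000 Ft − 0 Ft = 1,248,000 Ft
  1,248,000 Ft × 13% = 162,240 Ft

Regular tax:
  379,000 Ft × 8% = 30,320 Ft
  121,000 Ft × 19% = 22,990 Ft
  349,500 Ft × 31% = 108,345 Ft
  → 161,655 Ft
  Less energy credit 46,000 Ft → 115,655 Ft

162,240 Ft > 115,655 Ft, so the shadow minimum tax is the binding amount.

162,240 Ft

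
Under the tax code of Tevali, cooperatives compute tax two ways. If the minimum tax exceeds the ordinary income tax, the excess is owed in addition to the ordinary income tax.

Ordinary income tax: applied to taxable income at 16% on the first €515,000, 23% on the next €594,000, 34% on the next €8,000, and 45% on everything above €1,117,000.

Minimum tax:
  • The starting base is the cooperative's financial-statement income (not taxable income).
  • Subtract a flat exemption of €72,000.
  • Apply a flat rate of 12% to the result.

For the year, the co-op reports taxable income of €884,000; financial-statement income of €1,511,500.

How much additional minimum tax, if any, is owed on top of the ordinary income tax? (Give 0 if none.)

€5,470

Ordinary income tax:
  €515,000 × 16% = €82,400
  €369,000 × 23% = €84,870
  → €167,270

Minimum tax:
  Base (financial-statement income): €1,511,500
  Less exemption €72,000 → base €1,439,500
  €1,439,500 × 12% = €172,740

Excess of minimum tax over ordinary income tax: €172,740 − €167,270 = €5,470.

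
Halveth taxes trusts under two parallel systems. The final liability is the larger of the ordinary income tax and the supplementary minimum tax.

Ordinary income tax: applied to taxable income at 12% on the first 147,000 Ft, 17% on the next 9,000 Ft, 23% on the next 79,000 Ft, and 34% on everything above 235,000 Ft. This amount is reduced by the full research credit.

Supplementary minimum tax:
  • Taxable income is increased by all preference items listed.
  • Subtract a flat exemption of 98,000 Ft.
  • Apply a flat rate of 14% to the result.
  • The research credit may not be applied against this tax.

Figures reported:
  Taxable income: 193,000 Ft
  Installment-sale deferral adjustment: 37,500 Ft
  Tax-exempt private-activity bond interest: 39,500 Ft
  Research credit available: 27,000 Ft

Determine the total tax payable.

24,080 Ft

Ordinary income tax:
  147,000 Ft × 12% = 17,640 Ft
  9,000 Ft × 17% = 1,530 Ft
  37,000 Ft × 23% = 8,510 Ft
  → 27,680 Ft
  Less research credit 27,000 Ft → 680 Ft

Supplementary minimum tax:
  Adjusted income: 193,000 Ft + 37,500 Ft + 39,500 Ft = 270,000 Ft
  Less exemption 98,000 Ft → base 172,000 Ft
  172,000 Ft × 14% = 24,080 Ft

24,080 Ft > 680 Ft, so the supplementary minimum tax is the binding amount.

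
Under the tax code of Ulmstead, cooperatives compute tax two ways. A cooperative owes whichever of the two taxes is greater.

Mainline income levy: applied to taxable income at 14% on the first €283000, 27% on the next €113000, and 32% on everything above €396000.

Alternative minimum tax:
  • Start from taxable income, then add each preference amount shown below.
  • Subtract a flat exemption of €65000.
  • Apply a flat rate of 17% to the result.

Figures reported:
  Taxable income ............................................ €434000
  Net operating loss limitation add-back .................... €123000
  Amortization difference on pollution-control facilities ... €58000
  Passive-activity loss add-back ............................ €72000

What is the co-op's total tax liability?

€105740

Alternative minimum tax:
  Adjusted income: €434000 + €123000 + €58000 + €72000 = €687000
  Less exemption €65000 → base €622000
  €622000 × 17% = €105740

Mainline income levy:
  €283000 × 14% = €39620
  €113000 × 27% = €30510
  €38000 × 32% = €12160
  → €82290

€105740 > €82290, so the alternative minimum tax is the binding amount.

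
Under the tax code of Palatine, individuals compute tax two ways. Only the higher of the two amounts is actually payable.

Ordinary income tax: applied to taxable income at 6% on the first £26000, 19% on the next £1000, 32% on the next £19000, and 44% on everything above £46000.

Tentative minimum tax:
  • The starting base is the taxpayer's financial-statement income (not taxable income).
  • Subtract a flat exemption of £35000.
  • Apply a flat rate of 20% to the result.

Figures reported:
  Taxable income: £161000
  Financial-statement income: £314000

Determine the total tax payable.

£58430

Tentative minimum tax:
  Base (financial-statement income): £314000
  Less exemption £35000 → base £279000
  £279000 × 20% = £55800

Ordinary income tax:
  £26000 × 6% = £1560
  £1000 × 19% = £190
  £19000 × 32% = £6080
  £115000 × 44% = £50600
  → £58430

£58430 > £55800, so the ordinary income tax governs.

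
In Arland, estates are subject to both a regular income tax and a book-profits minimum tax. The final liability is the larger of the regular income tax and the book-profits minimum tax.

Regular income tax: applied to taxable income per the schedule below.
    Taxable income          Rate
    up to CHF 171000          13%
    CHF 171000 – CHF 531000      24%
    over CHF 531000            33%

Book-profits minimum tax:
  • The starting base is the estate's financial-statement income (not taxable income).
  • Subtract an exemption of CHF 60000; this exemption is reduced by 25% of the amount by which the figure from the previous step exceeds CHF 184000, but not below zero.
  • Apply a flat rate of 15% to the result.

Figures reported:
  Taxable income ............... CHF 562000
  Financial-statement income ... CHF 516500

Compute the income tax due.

Regular income tax:
  CHF 171000 × 13% = CHF 22230
  CHF 360000 × 24% = CHF 86400
  CHF 31000 × 33% = CHF 10230
  → CHF 118860

Book-profits minimum tax:
  Base (financial-statement income): CHF 516500
  Exemption: 25% × (CHF 516500 − CHF 184000) = CHF 83125 ≥ CHF 60000, so the exemption is fully phased out
  Base: CHF 516500 − CHF 0 = CHF 516500
  CHF 516500 × 15% = CHF 77475

CHF 118860 > CHF 77475, so the regular income tax governs.

CHF 118860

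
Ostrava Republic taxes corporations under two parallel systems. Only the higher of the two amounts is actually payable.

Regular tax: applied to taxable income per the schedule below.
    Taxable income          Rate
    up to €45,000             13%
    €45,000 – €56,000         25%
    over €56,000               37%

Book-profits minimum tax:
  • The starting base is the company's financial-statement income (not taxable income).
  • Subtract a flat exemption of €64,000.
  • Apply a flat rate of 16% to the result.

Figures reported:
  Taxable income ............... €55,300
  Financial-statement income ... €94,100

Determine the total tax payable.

Regular tax:
  €45,000 × 13% = €5,850
  €10,300 × 25% = €2,575
  → €8,425

Book-profits minimum tax:
  Base (financial-statement income): €94,100
  Less exemption €64,000 → base €30,100
  €30,100 × 16% = €4,816

€8,425 > €4,816, so the regular tax governs.

€8,425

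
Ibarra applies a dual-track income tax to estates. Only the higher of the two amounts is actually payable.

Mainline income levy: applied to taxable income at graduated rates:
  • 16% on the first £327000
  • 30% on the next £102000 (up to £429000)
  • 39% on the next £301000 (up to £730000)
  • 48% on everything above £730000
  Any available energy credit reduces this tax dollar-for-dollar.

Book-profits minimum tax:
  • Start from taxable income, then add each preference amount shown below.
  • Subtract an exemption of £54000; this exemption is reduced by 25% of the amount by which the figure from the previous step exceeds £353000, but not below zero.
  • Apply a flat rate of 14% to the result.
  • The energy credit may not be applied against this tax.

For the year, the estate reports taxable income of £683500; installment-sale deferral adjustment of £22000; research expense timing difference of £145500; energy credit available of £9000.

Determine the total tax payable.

£173175

Book-profits minimum tax:
  Adjusted income: £683500 + £22000 + £145500 = £851000
  Exemption: 25% × (£851000 − £353000) = £124500 ≥ £54000, so the exemption is fully phased out
  Base: £851000 − £0 = £851000
  £851000 × 14% = £119140

Mainline income levy:
  £327000 × 16% = £52320
  £102000 × 30% = £30600
  £254500 × 39% = £99255
  → £182175
  Less energy credit £9000 → £173175

£173175 > £119140, so the mainline income levy governs.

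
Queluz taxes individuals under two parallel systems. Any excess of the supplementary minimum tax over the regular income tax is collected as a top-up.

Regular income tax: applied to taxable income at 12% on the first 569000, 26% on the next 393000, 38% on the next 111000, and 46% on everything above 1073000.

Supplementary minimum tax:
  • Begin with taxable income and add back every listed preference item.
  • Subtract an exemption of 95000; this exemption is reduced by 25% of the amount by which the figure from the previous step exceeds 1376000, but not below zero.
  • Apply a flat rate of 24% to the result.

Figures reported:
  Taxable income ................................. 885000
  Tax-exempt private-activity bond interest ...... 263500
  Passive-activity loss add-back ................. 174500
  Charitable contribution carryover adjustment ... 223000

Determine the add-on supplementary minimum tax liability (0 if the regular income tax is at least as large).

Regular income tax:
  569000 × 12% = 68280
  316000 × 26% = 82160
  → 150440

Supplementary minimum tax:
  Adjusted income: 885000 + 263500 + 174500 + 223000 = 1546000
  Exemption: 95000 − 25% × (1546000 − 1376000) = 95000 − 42500 = 52500
  Base: 1546000 − 52500 = 1493500
  1493500 × 24% = 358440

Excess of supplementary minimum tax over regular income tax: 358440 − 150440 = 208000.

208000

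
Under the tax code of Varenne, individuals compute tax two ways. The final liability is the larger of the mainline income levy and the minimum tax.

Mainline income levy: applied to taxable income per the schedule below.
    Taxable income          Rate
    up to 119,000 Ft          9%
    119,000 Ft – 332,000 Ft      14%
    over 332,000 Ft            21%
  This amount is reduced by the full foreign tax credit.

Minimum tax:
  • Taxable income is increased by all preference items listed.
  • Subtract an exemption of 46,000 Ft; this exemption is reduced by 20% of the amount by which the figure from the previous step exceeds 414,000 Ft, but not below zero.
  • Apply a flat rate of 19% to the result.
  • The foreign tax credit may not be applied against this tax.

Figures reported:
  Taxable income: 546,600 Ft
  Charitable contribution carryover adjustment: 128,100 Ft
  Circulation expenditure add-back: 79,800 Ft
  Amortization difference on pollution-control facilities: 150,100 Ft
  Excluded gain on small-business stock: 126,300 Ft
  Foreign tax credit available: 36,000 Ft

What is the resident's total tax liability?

Minimum tax:
  Adjusted income: 546,600 Ft + 128,100 Ft + 79,800 Ft + 150,100 Ft + 126,300 Ft = 1,030,900 Ft
  Exemption: 20% × (1,030,900 Ft − 414,000 Ft) = 123,380 Ft ≥ 46,000 Ft, so the exemption is fully phased out
  Base: 1,030,900 Ft − 0 Ft = 1,030,900 Ft
  1,030,900 Ft × 19% = 195,871 Ft

Mainline income levy:
  119,000 Ft × 9% = 10,710 Ft
  213,000 Ft × 14% = 29,820 Ft
  214,600 Ft × 21% = 45,066 Ft
  → 85,596 Ft
  Less foreign tax credit 36,000 Ft → 49,596 Ft

195,871 Ft > 49,596 Ft, so the minimum tax is the binding amount.

195,871 Ft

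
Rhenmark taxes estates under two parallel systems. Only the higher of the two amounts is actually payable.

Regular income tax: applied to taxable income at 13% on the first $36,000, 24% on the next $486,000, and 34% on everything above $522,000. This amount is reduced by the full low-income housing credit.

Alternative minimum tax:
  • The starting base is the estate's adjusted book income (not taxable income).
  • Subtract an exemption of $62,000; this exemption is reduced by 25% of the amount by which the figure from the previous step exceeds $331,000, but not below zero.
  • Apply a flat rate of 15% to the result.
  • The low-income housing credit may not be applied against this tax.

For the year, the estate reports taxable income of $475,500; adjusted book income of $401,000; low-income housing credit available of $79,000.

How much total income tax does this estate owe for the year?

$53,475

Alternative minimum tax:
  Base (adjusted book income): $401,000
  Exemption: $62,000 − 25% × ($401,000 − $331,000) = $62,000 − $17,500 = $44,500
  Base: $401,000 − $44,500 = $356,500
  $356,500 × 15% = $53,475

Regular income tax:
  $36,000 × 13% = $4,680
  $439,500 × 24% = $105,480
  → $110,160
  Less low-income housing credit $79,000 → $31,160

$53,475 > $31,160, so the alternative minimum tax is the binding amount.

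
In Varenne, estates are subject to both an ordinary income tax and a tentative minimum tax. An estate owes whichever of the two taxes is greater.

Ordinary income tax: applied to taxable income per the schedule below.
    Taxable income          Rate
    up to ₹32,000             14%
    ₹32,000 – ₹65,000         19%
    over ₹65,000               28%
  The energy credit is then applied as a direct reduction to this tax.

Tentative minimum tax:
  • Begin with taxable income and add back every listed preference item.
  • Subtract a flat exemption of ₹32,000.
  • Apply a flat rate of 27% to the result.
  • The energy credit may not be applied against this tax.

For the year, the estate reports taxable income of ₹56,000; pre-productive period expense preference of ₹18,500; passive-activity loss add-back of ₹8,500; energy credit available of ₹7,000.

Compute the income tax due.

Ordinary income tax:
  ₹32,000 × 14% = ₹4,480
  ₹24,000 × 19% = ₹4,560
  → ₹9,040
  Less energy credit ₹7,000 → ₹2,040

Tentative minimum tax:
  Adjusted income: ₹56,000 + ₹18,500 + ₹8,500 = ₹83,000
  Less exemption ₹32,000 → base ₹51,000
  ₹51,000 × 27% = ₹13,770

₹13,770 > ₹2,040, so the tentative minimum tax is the binding amount.

₹13,770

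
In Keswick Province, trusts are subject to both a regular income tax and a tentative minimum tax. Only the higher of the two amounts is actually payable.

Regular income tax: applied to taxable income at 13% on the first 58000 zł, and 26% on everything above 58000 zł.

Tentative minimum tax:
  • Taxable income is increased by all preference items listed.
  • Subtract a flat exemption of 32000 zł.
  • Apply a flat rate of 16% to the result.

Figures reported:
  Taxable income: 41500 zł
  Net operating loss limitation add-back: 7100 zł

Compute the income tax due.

Regular income tax:
  41500 zł × 13% = 5395 zł

Tentative minimum tax:
  Adjusted income: 41500 zł + 7100 zł = 48600 zł
  Less exemption 32000 zł → base 16600 zł
  16600 zł × 16% = 2656 zł

5395 zł > 2656 zł, so the regular income tax governs.

5395 zł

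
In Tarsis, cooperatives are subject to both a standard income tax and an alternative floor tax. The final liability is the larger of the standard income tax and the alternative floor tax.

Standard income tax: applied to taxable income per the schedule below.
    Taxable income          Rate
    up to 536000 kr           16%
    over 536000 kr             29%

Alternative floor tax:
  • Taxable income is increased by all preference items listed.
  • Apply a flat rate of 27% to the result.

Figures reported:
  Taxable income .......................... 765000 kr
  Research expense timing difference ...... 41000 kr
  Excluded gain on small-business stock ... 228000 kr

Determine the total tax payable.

279180 kr

Alternative floor tax:
  Adjusted income: 765000 kr + 41000 kr + 228000 kr = 1034000 kr
  1034000 kr × 27% = 279180 kr

Standard income tax:
  536000 kr × 16% = 85760 kr
  229000 kr × 29% = 66410 kr
  → 152170 kr

279180 kr > 152170 kr, so the alternative floor tax is the binding amount.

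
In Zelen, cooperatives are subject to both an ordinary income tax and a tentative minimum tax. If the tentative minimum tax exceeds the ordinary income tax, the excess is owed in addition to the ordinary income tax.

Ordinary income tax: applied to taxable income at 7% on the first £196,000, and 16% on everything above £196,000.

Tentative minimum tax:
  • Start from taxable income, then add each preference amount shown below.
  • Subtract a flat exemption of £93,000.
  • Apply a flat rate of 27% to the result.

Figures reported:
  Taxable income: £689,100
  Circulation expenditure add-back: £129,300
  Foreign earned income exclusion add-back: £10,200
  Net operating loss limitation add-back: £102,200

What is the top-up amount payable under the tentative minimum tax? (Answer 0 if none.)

Tentative minimum tax:
  Adjusted income: £689,100 + £129,300 + £10,200 + £102,200 = £930,800
  Less exemption £93,000 → base £837,800
  £837,800 × 27% = £226,206

Ordinary income tax:
  £196,000 × 7% = £13,720
  £493,100 × 16% = £78,896
  → £92,616

Excess of tentative minimum tax over ordinary income tax: £226,206 − £92,616 = £133,590.

£133,590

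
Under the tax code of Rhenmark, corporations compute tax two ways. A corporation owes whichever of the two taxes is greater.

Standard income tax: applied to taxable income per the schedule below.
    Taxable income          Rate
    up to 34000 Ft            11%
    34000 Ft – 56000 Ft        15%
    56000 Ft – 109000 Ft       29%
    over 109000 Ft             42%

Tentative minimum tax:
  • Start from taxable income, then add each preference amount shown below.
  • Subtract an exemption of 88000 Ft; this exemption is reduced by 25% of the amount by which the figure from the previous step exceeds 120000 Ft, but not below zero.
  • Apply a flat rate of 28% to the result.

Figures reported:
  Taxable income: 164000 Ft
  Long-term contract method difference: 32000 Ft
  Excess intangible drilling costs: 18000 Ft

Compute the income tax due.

45510 Ft

Tentative minimum tax:
  Adjusted income: 164000 Ft + 32000 Ft + 18000 Ft = 214000 Ft
  Exemption: 88000 Ft − 25% × (214000 Ft − 120000 Ft) = 88000 Ft − 23500 Ft = 64500 Ft
  Base: 214000 Ft − 64500 Ft = 149500 Ft
  149500 Ft × 28% = 41860 Ft

Standard income tax:
  34000 Ft × 11% = 3740 Ft
  22000 Ft × 15% = 3300 Ft
  53000 Ft × 29% = 15370 Ft
  55000 Ft × 42% = 23100 Ft
  → 45510 Ft

45510 Ft > 41860 Ft, so the standard income tax governs.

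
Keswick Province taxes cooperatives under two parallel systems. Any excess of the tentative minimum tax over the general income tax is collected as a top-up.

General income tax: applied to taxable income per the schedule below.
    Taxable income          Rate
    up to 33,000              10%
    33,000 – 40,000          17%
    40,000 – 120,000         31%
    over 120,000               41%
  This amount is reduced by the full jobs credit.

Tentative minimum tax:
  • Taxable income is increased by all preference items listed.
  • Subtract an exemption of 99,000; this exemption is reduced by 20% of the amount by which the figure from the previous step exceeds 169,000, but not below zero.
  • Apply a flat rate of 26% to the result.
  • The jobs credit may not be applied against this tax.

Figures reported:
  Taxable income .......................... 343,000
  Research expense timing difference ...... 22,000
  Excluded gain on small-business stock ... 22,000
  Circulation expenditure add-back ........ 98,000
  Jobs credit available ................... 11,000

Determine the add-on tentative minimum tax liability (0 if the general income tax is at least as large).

7,072

General income tax:
  33,000 × 10% = 3,300
  7,000 × 17% = 1,190
  80,000 × 31% = 24,800
  223,000 × 41% = 91,430
  → 120,720
  Less jobs credit 11,000 → 109,720

Tentative minimum tax:
  Adjusted income: 343,000 + 22,000 + 22,000 + 98,000 = 485,000
  Exemption: 99,000 − 20% × (485,000 − 169,000) = 99,000 − 63,200 = 35,800
  Base: 485,000 − 35,800 = 449,200
  449,200 × 26% = 116,792

Excess of tentative minimum tax over general income tax: 116,792 − 109,720 = 7,072.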